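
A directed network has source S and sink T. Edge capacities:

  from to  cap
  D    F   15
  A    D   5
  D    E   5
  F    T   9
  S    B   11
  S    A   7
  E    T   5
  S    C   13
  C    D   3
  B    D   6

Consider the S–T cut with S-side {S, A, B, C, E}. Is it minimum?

No — its capacity is 19, but the minimum cut has capacity 14.

Given cut capacity: 5 + 6 + 3 + 5 = 19.
Augment S→A→D→E→T: bottleneck 5, flow now 5.
Augment S→B→D→F→T: bottleneck 6, flow now 11.
Augment S→C→D→F→T: bottleneck 3, flow now 14.
No augmenting path remains; maximum flow = 14.
In the residual graph, reachable from S: {S, A, B, C}.
Min-cut edges: A→D (5), B→D (6), C→D (3); capacity 5 + 6 + 3 = 14.
Cut capacity 19 exceeds the max flow 14, so it is not minimum.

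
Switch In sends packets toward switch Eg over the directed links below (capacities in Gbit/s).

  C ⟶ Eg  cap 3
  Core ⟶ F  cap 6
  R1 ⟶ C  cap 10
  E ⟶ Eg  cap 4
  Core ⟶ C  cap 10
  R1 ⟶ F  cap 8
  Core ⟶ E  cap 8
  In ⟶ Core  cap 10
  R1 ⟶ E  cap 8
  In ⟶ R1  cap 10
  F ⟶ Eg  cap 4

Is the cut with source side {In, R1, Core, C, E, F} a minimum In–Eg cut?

Yes — it is a minimum cut (capacity 11).

Given cut capacity: 3 + 4 + 4 = 11.
Augment In→R1→C→Eg: bottleneck 3, flow now 3.
Augment In→R1→E→Eg: bottleneck 4, flow now 7.
Augment In→R1→F→Eg: bottleneck 3, flow now 10.
Augment In→Core→F→Eg: bottleneck 1, flow now 11.
No augmenting path remains; maximum flow = 11.
Cut capacity 11 equals the max flow, so it is a minimum cut.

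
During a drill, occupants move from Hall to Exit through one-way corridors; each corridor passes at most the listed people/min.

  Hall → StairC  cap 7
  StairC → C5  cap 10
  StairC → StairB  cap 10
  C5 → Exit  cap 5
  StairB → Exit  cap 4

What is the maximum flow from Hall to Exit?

Augment Hall→StairC→C5→Exit: bottleneck 5, flow now 5.
Augment Hall→StairC→StairB→Exit: bottleneck 2, flow now 7.
No augmenting path remains; maximum flow = 7.
In the residual graph, reachable from Hall: {Hall}.
Min-cut edges: Hall→StairC (7); capacity 7 = 7.
This cut is saturated, so no flow can exceed 7.

7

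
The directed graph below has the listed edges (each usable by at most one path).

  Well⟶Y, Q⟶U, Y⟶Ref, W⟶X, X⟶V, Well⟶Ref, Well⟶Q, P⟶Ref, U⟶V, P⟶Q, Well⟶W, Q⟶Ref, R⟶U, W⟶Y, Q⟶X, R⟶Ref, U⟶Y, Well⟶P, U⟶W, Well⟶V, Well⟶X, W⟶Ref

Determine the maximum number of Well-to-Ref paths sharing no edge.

Assign every edge capacity 1; by Menger, the answer equals the max flow.
Path Well→Ref (+1); total 1.
Path Well→P→Ref (+1); total 2.
Path Well→Q→Ref (+1); total 3.
Path Well→W→Ref (+1); total 4.
Path Well→Y→Ref (+1); total 5.
No residual Well→Ref path; max flow = 5.
Certifying cut of size 5: {Well→P, Well→Q, Well→Ref, Well→W, Well→Y}.

5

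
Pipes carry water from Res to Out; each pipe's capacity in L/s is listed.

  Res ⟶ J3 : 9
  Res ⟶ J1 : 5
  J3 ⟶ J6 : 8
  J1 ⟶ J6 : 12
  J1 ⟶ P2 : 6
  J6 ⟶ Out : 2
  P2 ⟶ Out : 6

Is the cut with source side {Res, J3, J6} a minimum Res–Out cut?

Yes — it is a minimum cut (capacity 7).

Given cut capacity: 5 + 2 = 7.
Augment Res→J3→J6→Out: bottleneck 2, flow now 2.
Augment Res→J1→P2→Out: bottleneck 5, flow now 7.
No augmenting path remains; maximum flow = 7.
Cut capacity 7 equals the max flow, so it is a minimum cut.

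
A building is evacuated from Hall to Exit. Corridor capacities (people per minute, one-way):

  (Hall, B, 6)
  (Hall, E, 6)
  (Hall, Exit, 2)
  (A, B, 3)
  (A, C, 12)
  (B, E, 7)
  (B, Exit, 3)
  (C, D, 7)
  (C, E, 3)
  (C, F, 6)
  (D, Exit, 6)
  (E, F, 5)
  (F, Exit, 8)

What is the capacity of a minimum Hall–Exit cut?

10

Augment Hall→Exit: bottleneck 2, flow now 2.
Augment Hall→B→Exit: bottleneck 3, flow now 5.
Augment Hall→E→F→Exit: bottleneck 5, flow now 10.
No augmenting path remains; maximum flow = 10.
By max-flow min-cut, the minimum cut capacity equals the max flow.
In the residual graph, reachable from Hall: {Hall, B, E}.
Min-cut edges: Hall→Exit (2), B→Exit (3), E→F (5); capacity 2 + 3 + 5 = 10.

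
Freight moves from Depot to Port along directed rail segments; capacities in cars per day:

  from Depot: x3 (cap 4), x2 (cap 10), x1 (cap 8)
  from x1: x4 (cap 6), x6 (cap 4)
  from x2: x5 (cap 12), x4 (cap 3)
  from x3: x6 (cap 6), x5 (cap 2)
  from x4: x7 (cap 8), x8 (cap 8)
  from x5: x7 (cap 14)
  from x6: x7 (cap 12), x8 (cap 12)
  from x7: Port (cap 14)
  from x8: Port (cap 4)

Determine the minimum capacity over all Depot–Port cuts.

Augment Depot→x1→x4→x7→Port: bottleneck 6, flow now 6.
Augment Depot→x1→x6→x7→Port: bottleneck 2, flow now 8.
Augment Depot→x2→x4→x7→Port: bottleneck 2, flow now 10.
Augment Depot→x2→x4→x8→Port: bottleneck 1, flow now 11.
Augment Depot→x2→x5→x7→Port: bottleneck 4, flow now 15.
Augment Depot→x3→x6→x8→Port: bottleneck 3, flow now 18.
No augmenting path remains; maximum flow = 18.
By max-flow min-cut, the minimum cut capacity equals the max flow.
In the residual graph, reachable from Depot: {Depot, x1, x2, x3, x4, x5, x6, x7, x8}.
Min-cut edges: x7→Port (14), x8→Port (4); capacity 14 + 4 = 18.

18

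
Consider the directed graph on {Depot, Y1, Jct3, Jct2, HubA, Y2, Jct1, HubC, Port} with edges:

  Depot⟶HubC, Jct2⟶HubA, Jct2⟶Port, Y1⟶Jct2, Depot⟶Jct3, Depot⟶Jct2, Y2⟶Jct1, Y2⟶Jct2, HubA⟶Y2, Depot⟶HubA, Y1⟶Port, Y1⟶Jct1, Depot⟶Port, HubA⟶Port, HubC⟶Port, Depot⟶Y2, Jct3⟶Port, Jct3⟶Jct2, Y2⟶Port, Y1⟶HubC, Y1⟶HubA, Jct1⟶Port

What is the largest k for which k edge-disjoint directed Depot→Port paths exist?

Assign every edge capacity 1; by Menger, the answer equals the max flow.
Path Depot→Port (+1); total 1.
Path Depot→Jct3→Port (+1); total 2.
Path Depot→Jct2→Port (+1); total 3.
Path Depot→HubA→Port (+1); total 4.
Path Depot→Y2→Port (+1); total 5.
Path Depot→HubC→Port (+1); total 6.
No residual Depot→Port path; max flow = 6.
Certifying cut of size 6: {Depot→HubA, Depot→HubC, Depot→Jct2, Depot→Jct3, Depot→Port, Depot→Y2}.

6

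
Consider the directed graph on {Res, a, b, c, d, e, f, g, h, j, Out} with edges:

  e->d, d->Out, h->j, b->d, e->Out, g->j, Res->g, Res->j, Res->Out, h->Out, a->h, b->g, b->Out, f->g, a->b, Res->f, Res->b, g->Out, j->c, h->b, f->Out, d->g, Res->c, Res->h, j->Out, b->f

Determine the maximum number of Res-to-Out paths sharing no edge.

Assign every edge capacity 1; by Menger, the answer equals the max flow.
Path Res→Out (+1); total 1.
Path Res→b→Out (+1); total 2.
Path Res→f→Out (+1); total 3.
Path Res→g→Out (+1); total 4.
Path Res→h→Out (+1); total 5.
Path Res→j→Out (+1); total 6.
No residual Res→Out path; max flow = 6.
Certifying cut of size 6: {Res→Out, Res→b, Res→f, Res→g, Res→h, Res→j}.

6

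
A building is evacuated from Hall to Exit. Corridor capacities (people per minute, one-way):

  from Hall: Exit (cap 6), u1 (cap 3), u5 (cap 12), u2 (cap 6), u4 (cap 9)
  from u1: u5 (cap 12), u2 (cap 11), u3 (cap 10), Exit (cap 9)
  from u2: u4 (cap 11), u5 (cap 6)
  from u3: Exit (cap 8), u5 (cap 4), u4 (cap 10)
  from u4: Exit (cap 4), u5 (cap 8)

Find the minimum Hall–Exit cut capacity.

Augment Hall→Exit: bottleneck 6, flow now 6.
Augment Hall→u1→Exit: bottleneck 3, flow now 9.
Augment Hall→u4→Exit: bottleneck 4, flow now 13.
No augmenting path remains; maximum flow = 13.
By max-flow min-cut, the minimum cut capacity equals the max flow.
In the residual graph, reachable from Hall: {Hall, u2, u4, u5}.
Min-cut edges: Hall→u1 (3), Hall→Exit (6), u4→Exit (4); capacity 3 + 6 + 4 = 13.

13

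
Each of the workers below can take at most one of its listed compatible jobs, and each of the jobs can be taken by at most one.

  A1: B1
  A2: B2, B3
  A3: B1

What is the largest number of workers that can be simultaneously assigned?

2

Unit-capacity flow: source→left, listed edges, right→sink; max matching = max flow.
Augmenting path A1→B1 (+1); matched 1.
Augmenting path A2→B2 (+1); matched 2.
No augmenting path remains; maximum matching = 2.
König certificate: {A2, B1} is a vertex cover of size 2 (every listed pair touches it), so no matching can be larger.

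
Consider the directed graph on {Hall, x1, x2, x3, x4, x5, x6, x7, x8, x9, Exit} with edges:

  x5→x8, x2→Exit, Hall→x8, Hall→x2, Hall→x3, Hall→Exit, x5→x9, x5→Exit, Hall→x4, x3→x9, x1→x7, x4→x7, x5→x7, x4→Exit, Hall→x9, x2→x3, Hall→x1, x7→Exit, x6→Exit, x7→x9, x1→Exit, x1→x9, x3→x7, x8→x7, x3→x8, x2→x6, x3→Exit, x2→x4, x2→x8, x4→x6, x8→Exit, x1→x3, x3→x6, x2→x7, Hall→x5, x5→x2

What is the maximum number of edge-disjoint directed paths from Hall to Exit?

Assign every edge capacity 1; by Menger, the answer equals the max flow.
Path Hall→Exit (+1); total 1.
Path Hall→x1→Exit (+1); total 2.
Path Hall→x2→Exit (+1); total 3.
Path Hall→x3→Exit (+1); total 4.
Path Hall→x4→Exit (+1); total 5.
Path Hall→x5→Exit (+1); total 6.
Path Hall→x8→Exit (+1); total 7.
No residual Hall→Exit path; max flow = 7.
Certifying cut of size 7: {Hall→Exit, Hall→x1, Hall→x2, Hall→x3, Hall→x4, Hall→x5, Hall→x8}.

7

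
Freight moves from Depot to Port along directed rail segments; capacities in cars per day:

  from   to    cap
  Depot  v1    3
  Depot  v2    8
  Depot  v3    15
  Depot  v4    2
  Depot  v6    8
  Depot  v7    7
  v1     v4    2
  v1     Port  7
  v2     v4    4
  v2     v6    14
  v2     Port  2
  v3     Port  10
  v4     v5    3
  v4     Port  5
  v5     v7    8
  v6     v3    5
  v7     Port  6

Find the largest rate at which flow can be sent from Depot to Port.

26

Augment Depot→v1→Port: bottleneck 3, flow now 3.
Augment Depot→v2→Port: bottleneck 2, flow now 5.
Augment Depot→v3→Port: bottleneck 10, flow now 15.
Augment Depot→v4→Port: bottleneck 2, flow now 17.
Augment Depot→v7→Port: bottleneck 6, flow now 23.
Augment Depot→v2→v4→Port: bottleneck 3, flow now 26.
No augmenting path remains; maximum flow = 26.
In the residual graph, reachable from Depot: {Depot, v2, v3, v4, v5, v6, v7}.
Min-cut edges: Depot→v1 (3), v2→Port (2), v3→Port (10), v4→Port (5), v7→Port (6); capacity 3 + 2 + 10 + 5 + 6 = 26.
This cut is saturated, so no flow can exceed 26.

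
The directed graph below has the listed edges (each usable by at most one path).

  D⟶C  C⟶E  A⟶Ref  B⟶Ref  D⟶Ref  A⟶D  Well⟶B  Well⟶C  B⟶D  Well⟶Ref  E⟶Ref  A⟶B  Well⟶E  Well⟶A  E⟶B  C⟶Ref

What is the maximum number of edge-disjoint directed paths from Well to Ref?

5

Assign every edge capacity 1; by Menger, the answer equals the max flow.
Path Well→Ref (+1); total 1.
Path Well→A→Ref (+1); total 2.
Path Well→B→Ref (+1); total 3.
Path Well→C→Ref (+1); total 4.
Path Well→E→Ref (+1); total 5.
No residual Well→Ref path; max flow = 5.
Certifying cut of size 5: {Well→A, Well→B, Well→C, Well→E, Well→Ref}.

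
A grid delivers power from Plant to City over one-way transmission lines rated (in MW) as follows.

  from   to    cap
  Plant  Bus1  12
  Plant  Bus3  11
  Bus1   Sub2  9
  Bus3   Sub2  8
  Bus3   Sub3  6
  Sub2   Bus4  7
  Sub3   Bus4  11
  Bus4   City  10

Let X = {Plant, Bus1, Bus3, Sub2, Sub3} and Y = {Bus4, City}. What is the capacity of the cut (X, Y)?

18

Edges leaving {Plant, Bus1, Bus3, Sub2, Sub3}: Sub2→Bus4 (7), Sub3→Bus4 (11).
Cut capacity = 7 + 11 = 18.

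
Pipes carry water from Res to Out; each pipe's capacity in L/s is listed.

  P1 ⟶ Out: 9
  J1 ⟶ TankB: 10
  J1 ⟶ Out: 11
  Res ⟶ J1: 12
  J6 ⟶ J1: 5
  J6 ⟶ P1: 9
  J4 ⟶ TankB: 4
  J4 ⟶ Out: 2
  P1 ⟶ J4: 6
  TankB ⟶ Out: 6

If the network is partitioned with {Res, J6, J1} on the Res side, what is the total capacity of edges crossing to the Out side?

Edges leaving {Res, J6, J1}: J6→P1 (9), J1→TankB (10), J1→Out (11).
Cut capacity = 9 + 10 + 11 = 30.

30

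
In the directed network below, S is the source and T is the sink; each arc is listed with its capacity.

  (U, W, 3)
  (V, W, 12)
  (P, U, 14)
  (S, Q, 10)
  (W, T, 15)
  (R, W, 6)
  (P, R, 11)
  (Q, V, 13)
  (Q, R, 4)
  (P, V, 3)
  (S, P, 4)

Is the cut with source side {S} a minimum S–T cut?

Given cut capacity: 4 + 10 = 14.
Augment S→P→R→W→T: bottleneck 4, flow now 4.
Augment S→Q→R→W→T: bottleneck 2, flow now 6.
Augment S→Q→V→W→T: bottleneck 8, flow now 14.
No augmenting path remains; maximum flow = 14.
Cut capacity 14 equals the max flow, so it is a minimum cut.

Yes — it is a minimum cut (capacity 14).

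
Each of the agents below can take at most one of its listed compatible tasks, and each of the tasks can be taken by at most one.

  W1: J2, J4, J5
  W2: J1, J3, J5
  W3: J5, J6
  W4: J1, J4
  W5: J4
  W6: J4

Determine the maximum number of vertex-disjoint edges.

5

Unit-capacity flow: source→left, listed edges, right→sink; max matching = max flow.
Augmenting path W1→J2 (+1); matched 1.
Augmenting path W2→J1 (+1); matched 2.
Augmenting path W3→J5 (+1); matched 3.
Augmenting path W4→J4 (+1); matched 4.
Augmenting path W5→J4→W4→J1→W2→J3 (+1); matched 5.
No augmenting path remains; maximum matching = 5.
König certificate: {W1, W2, W3, W4, J4} is a vertex cover of size 5 (every listed pair touches it), so no matching can be larger.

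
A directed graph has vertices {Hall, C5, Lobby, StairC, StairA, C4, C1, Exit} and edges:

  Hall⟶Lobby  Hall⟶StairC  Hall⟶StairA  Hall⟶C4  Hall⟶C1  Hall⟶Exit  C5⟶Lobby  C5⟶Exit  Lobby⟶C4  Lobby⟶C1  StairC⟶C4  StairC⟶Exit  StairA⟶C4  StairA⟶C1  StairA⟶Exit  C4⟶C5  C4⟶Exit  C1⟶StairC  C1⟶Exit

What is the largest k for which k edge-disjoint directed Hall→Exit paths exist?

6

Assign every edge capacity 1; by Menger, the answer equals the max flow.
Path Hall→Exit (+1); total 1.
Path Hall→StairC→Exit (+1); total 2.
Path Hall→StairA→Exit (+1); total 3.
Path Hall→C4→Exit (+1); total 4.
Path Hall→C1→Exit (+1); total 5.
Path Hall→Lobby→C4→C5→Exit (+1); total 6.
No residual Hall→Exit path; max flow = 6.
Certifying cut of size 6: {Hall→C1, Hall→C4, Hall→Exit, Hall→Lobby, Hall→StairA, Hall→StairC}.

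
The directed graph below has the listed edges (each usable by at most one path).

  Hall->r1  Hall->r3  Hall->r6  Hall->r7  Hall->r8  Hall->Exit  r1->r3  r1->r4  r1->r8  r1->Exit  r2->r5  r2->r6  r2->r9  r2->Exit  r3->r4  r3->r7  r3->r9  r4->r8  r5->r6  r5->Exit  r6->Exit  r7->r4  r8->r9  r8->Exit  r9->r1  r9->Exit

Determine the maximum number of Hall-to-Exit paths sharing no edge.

Assign every edge capacity 1; by Menger, the answer equals the max flow.
Path Hall→Exit (+1); total 1.
Path Hall→r1→Exit (+1); total 2.
Path Hall→r6→Exit (+1); total 3.
Path Hall→r8→Exit (+1); total 4.
Path Hall→r3→r9→Exit (+1); total 5.
No residual Hall→Exit path; max flow = 5.
Certifying cut of size 5: {Hall→Exit, Hall→r6, r1→Exit, r8→Exit, r9→Exit}.

5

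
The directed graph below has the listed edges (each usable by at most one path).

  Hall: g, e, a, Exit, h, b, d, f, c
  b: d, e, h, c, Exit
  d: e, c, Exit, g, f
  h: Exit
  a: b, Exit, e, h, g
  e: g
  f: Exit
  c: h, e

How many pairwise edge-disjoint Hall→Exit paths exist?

Assign every edge capacity 1; by Menger, the answer equals the max flow.
Path Hall→Exit (+1); total 1.
Path Hall→a→Exit (+1); total 2.
Path Hall→b→Exit (+1); total 3.
Path Hall→d→Exit (+1); total 4.
Path Hall→f→Exit (+1); total 5.
Path Hall→h→Exit (+1); total 6.
No residual Hall→Exit path; max flow = 6.
Certifying cut of size 6: {Hall→Exit, Hall→a, Hall→b, Hall→d, Hall→f, h→Exit}.

6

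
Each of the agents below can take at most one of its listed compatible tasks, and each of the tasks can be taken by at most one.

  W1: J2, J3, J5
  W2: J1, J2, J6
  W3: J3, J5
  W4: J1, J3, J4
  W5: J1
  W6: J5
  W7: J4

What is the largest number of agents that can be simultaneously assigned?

6

Unit-capacity flow: source→left, listed edges, right→sink; max matching = max flow.
Augmenting path W1→J2 (+1); matched 1.
Augmenting path W2→J1 (+1); matched 2.
Augmenting path W3→J3 (+1); matched 3.
Augmenting path W4→J4 (+1); matched 4.
Augmenting path W6→J5 (+1); matched 5.
Augmenting path W5→J1→W2→J6 (+1); matched 6.
No augmenting path remains; maximum matching = 6.
König certificate: {W1, W2, J1, J3, J4, J5} is a vertex cover of size 6 (every listed pair touches it), so no matching can be larger.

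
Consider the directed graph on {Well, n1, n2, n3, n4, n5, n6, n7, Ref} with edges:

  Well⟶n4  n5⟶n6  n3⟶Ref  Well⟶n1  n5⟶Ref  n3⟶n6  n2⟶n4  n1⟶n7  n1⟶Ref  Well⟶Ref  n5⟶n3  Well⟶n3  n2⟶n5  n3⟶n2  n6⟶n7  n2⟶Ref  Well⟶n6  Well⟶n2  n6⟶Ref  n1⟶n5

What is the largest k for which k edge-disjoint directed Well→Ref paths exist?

Assign every edge capacity 1; by Menger, the answer equals the max flow.
Path Well→Ref (+1); total 1.
Path Well→n1→Ref (+1); total 2.
Path Well→n2→Ref (+1); total 3.
Path Well→n3→Ref (+1); total 4.
Path Well→n6→Ref (+1); total 5.
No residual Well→Ref path; max flow = 5.
Certifying cut of size 5: {Well→Ref, Well→n1, Well→n2, Well→n3, Well→n6}.

5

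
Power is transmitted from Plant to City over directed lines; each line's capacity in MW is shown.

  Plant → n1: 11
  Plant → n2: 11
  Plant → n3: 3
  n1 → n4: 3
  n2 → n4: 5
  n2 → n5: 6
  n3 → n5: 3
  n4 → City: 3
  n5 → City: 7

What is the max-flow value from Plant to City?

Augment Plant→n1→n4→City: bottleneck 3, flow now 3.
Augment Plant→n2→n5→City: bottleneck 6, flow now 9.
Augment Plant→n3→n5→City: bottleneck 1, flow now 10.
No augmenting path remains; maximum flow = 10.
In the residual graph, reachable from Plant: {Plant, n1, n2, n3, n4, n5}.
Min-cut edges: n4→City (3), n5→City (7); capacity 3 + 7 = 10.
This cut is saturated, so no flow can exceed 10.

10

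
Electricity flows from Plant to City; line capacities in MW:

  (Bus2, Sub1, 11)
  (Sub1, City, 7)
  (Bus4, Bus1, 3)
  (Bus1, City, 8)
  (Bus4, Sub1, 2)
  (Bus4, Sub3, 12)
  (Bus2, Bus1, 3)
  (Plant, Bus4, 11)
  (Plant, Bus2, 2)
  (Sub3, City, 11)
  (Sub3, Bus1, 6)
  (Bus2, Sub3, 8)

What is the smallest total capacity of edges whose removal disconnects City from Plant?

Augment Plant→Bus2→Sub1→City: bottleneck 2, flow now 2.
Augment Plant→Bus4→Sub1→City: bottleneck 2, flow now 4.
Augment Plant→Bus4→Bus1→City: bottleneck 3, flow now 7.
Augment Plant→Bus4→Sub3→City: bottleneck 6, flow now 13.
No augmenting path remains; maximum flow = 13.
By max-flow min-cut, the minimum cut capacity equals the max flow.
In the residual graph, reachable from Plant: {Plant}.
Min-cut edges: Plant→Bus2 (2), Plant→Bus4 (11); capacity 2 + 11 = 13.

13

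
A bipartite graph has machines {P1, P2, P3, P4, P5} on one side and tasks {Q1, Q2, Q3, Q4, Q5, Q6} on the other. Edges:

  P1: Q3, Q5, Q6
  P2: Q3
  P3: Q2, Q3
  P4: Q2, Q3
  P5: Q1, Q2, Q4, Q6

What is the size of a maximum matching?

4

Unit-capacity flow: source→left, listed edges, right→sink; max matching = max flow.
Augmenting path P1→Q3 (+1); matched 1.
Augmenting path P3→Q2 (+1); matched 2.
Augmenting path P5→Q1 (+1); matched 3.
Augmenting path P2→Q3→P1→Q5 (+1); matched 4.
No augmenting path remains; maximum matching = 4.
König certificate: {P1, P5, Q2, Q3} is a vertex cover of size 4 (every listed pair touches it), so no matching can be larger.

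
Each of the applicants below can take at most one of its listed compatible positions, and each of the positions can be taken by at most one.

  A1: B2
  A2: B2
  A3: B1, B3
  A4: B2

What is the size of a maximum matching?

Unit-capacity flow: source→left, listed edges, right→sink; max matching = max flow.
Augmenting path A1→B2 (+1); matched 1.
Augmenting path A3→B1 (+1); matched 2.
No augmenting path remains; maximum matching = 2.
König certificate: {A3, B2} is a vertex cover of size 2 (every listed pair touches it), so no matching can be larger.

2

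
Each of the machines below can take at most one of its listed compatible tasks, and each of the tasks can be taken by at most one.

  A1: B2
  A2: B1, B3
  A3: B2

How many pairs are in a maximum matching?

Unit-capacity flow: source→left, listed edges, right→sink; max matching = max flow.
Augmenting path A1→B2 (+1); matched 1.
Augmenting path A2→B1 (+1); matched 2.
No augmenting path remains; maximum matching = 2.
König certificate: {A2, B2} is a vertex cover of size 2 (every listed pair touches it), so no matching can be larger.

2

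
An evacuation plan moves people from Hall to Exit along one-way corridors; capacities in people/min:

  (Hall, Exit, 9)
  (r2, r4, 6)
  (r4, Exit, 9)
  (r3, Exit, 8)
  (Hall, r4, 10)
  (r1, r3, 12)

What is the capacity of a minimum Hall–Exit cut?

18

Augment Hall→Exit: bottleneck 9, flow now 9.
Augment Hall→r4→Exit: bottleneck 9, flow now 18.
No augmenting path remains; maximum flow = 18.
By max-flow min-cut, the minimum cut capacity equals the max flow.
In the residual graph, reachable from Hall: {Hall, r4}.
Min-cut edges: Hall→Exit (9), r4→Exit (9); capacity 9 + 9 = 18.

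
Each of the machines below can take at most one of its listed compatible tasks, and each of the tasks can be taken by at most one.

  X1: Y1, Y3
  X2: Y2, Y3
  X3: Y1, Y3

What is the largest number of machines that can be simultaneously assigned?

Unit-capacity flow: source→left, listed edges, right→sink; max matching = max flow.
Augmenting path X1→Y1 (+1); matched 1.
Augmenting path X2→Y2 (+1); matched 2.
Augmenting path X3→Y3 (+1); matched 3.
No augmenting path remains; maximum matching = 3.
König certificate: {X1, X2, X3} is a vertex cover of size 3 (every listed pair touches it), so no matching can be larger.

3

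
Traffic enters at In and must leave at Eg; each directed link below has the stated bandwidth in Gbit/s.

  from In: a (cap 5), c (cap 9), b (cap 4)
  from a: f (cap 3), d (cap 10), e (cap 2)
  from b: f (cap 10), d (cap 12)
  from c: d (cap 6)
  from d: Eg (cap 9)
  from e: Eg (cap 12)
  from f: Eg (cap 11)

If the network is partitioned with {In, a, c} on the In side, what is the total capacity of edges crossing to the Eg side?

Edges leaving {In, a, c}: In→b (4), a→d (10), a→e (2), a→f (3), c→d (6).
Cut capacity = 4 + 10 + 2 + 3 + 6 = 25.

25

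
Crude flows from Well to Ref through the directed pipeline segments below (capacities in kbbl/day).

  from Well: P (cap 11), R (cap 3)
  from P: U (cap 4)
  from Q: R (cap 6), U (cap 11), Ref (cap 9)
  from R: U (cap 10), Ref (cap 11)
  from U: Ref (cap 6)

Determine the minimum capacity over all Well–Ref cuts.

7

Augment Well→R→Ref: bottleneck 3, flow now 3.
Augment Well→P→U→Ref: bottleneck 4, flow now 7.
No augmenting path remains; maximum flow = 7.
By max-flow min-cut, the minimum cut capacity equals the max flow.
In the residual graph, reachable from Well: {Well, P}.
Min-cut edges: Well→R (3), P→U (4); capacity 3 + 4 = 7.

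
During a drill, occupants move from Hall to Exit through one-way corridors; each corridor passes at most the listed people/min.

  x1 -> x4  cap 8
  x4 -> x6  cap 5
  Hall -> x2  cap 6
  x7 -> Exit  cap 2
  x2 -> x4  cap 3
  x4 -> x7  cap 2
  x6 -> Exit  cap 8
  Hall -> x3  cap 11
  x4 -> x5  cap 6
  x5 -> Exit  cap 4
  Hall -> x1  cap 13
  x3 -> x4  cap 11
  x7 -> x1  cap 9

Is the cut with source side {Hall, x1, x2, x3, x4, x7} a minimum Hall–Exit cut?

Given cut capacity: 6 + 5 + 2 = 13.
Augment Hall→x1→x4→x5→Exit: bottleneck 4, flow now 4.
Augment Hall→x1→x4→x6→Exit: bottleneck 4, flow now 8.
Augment Hall→x2→x4→x6→Exit: bottleneck 1, flow now 9.
Augment Hall→x2→x4→x7→Exit: bottleneck 2, flow now 11.
No augmenting path remains; maximum flow = 11.
In the residual graph, reachable from Hall: {Hall, x1, x2, x3, x4, x5}.
Min-cut edges: x4→x6 (5), x4→x7 (2), x5→Exit (4); capacity 5 + 2 + 4 = 11.
Cut capacity 13 exceeds the max flow 11, so it is not minimum.

No — its capacity is 13, but the minimum cut has capacity 11.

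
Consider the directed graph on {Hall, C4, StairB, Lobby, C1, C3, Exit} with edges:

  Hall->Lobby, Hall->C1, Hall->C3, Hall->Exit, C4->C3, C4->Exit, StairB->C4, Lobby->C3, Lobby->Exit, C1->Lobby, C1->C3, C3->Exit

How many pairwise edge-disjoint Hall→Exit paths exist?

3

Assign every edge capacity 1; by Menger, the answer equals the max flow.
Path Hall→Exit (+1); total 1.
Path Hall→Lobby→Exit (+1); total 2.
Path Hall→C3→Exit (+1); total 3.
No residual Hall→Exit path; max flow = 3.
Certifying cut of size 3: {C3→Exit, Hall→Exit, Lobby→Exit}.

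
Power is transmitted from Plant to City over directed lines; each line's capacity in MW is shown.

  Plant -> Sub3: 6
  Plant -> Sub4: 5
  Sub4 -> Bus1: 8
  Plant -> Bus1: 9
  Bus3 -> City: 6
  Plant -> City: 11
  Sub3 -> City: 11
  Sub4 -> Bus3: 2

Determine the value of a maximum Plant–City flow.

19

Augment Plant→City: bottleneck 11, flow now 11.
Augment Plant→Sub3→City: bottleneck 6, flow now 17.
Augment Plant→Sub4→Bus3→City: bottleneck 2, flow now 19.
No augmenting path remains; maximum flow = 19.
In the residual graph, reachable from Plant: {Plant, Sub4, Bus1}.
Min-cut edges: Plant→Sub3 (6), Plant→City (11), Sub4→Bus3 (2); capacity 6 + 11 + 2 = 19.
This cut is saturated, so no flow can exceed 19.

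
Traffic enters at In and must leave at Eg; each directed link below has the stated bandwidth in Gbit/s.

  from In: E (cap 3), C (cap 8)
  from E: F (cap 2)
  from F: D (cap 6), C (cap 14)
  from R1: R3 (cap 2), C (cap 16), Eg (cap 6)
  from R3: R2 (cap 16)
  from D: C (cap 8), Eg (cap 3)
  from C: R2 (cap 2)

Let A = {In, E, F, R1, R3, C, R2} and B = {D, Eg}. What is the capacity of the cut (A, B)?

12

Edges leaving {In, E, F, R1, R3, C, R2}: F→D (6), R1→Eg (6).
Cut capacity = 6 + 6 = 12.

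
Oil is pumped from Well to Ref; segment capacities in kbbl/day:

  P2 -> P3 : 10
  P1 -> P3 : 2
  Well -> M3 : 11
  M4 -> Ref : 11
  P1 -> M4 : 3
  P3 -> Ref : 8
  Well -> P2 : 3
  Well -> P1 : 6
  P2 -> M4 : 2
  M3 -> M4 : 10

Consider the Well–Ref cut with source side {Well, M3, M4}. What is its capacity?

20

Edges leaving {Well, M3, M4}: Well→P1 (6), Well→P2 (3), M4→Ref (11).
Cut capacity = 6 + 3 + 11 = 20.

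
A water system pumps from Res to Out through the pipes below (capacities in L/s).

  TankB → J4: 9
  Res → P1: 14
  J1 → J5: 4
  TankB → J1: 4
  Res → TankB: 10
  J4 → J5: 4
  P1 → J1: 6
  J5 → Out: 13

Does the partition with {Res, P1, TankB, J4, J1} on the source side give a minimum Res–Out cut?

Given cut capacity: 4 + 4 = 8.
Augment Res→P1→J1→J5→Out: bottleneck 4, flow now 4.
Augment Res→TankB→J4→J5→Out: bottleneck 4, flow now 8.
No augmenting path remains; maximum flow = 8.
Cut capacity 8 equals the max flow, so it is a minimum cut.

Yes — it is a minimum cut (capacity 8).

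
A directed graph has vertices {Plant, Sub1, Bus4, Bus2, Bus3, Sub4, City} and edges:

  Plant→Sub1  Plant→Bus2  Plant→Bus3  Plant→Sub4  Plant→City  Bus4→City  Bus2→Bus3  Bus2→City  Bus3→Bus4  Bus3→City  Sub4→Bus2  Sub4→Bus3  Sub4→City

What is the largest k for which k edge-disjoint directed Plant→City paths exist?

Assign every edge capacity 1; by Menger, the answer equals the max flow.
Path Plant→City (+1); total 1.
Path Plant→Bus2→City (+1); total 2.
Path Plant→Bus3→City (+1); total 3.
Path Plant→Sub4→City (+1); total 4.
No residual Plant→City path; max flow = 4.
Certifying cut of size 4: {Plant→Bus2, Plant→Bus3, Plant→City, Plant→Sub4}.

4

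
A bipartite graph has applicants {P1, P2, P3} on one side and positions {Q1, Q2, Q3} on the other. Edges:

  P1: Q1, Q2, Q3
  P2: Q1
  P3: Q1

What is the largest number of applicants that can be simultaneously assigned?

Unit-capacity flow: source→left, listed edges, right→sink; max matching = max flow.
Augmenting path P1→Q1 (+1); matched 1.
Augmenting path P2→Q1→P1→Q2 (+1); matched 2.
No augmenting path remains; maximum matching = 2.
König certificate: {P1, Q1} is a vertex cover of size 2 (every listed pair touches it), so no matching can be larger.

2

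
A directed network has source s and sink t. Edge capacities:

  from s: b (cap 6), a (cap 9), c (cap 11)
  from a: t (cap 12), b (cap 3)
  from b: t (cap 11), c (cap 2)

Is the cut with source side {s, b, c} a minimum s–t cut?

No — its capacity is 20, but the minimum cut has capacity 15.

Given cut capacity: 9 + 11 = 20.
Augment s→a→t: bottleneck 9, flow now 9.
Augment s→b→t: bottleneck 6, flow now 15.
No augmenting path remains; maximum flow = 15.
In the residual graph, reachable from s: {s, c}.
Min-cut edges: s→a (9), s→b (6); capacity 9 + 6 = 15.
Cut capacity 20 exceeds the max flow 15, so it is not minimum.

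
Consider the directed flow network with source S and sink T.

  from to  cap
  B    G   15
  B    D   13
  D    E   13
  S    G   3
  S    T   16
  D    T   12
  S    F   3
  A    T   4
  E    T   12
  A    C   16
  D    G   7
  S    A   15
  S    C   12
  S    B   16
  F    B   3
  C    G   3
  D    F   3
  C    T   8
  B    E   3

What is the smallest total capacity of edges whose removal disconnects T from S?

44

Augment S→T: bottleneck 16, flow now 16.
Augment S→A→T: bottleneck 4, flow now 20.
Augment S→C→T: bottleneck 8, flow now 28.
Augment S→B→D→T: bottleneck 12, flow now 40.
Augment S→B→E→T: bottleneck 3, flow now 43.
Augment S→B→D→E→T: bottleneck 1, flow now 44.
No augmenting path remains; maximum flow = 44.
By max-flow min-cut, the minimum cut capacity equals the max flow.
In the residual graph, reachable from S: {S, A, B, C, F, G}.
Min-cut edges: S→T (16), A→T (4), B→D (13), B→E (3), C→T (8); capacity 16 + 4 + 13 + 3 + 8 = 44.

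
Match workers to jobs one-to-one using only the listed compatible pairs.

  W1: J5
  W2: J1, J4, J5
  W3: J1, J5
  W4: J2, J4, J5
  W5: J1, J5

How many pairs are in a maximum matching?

4

Unit-capacity flow: source→left, listed edges, right→sink; max matching = max flow.
Augmenting path W1→J5 (+1); matched 1.
Augmenting path W2→J1 (+1); matched 2.
Augmenting path W4→J2 (+1); matched 3.
Augmenting path W3→J1→W2→J4 (+1); matched 4.
No augmenting path remains; maximum matching = 4.
König certificate: {W2, W4, J1, J5} is a vertex cover of size 4 (every listed pair touches it), so no matching can be larger.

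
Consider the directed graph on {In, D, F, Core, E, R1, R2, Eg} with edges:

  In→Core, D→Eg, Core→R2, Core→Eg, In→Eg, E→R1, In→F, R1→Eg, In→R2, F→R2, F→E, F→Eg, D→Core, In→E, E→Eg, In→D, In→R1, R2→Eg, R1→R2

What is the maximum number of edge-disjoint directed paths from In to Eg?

7

Assign every edge capacity 1; by Menger, the answer equals the max flow.
Path In→Eg (+1); total 1.
Path In→D→Eg (+1); total 2.
Path In→F→Eg (+1); total 3.
Path In→Core→Eg (+1); total 4.
Path In→E→Eg (+1); total 5.
Path In→R1→Eg (+1); total 6.
Path In→R2→Eg (+1); total 7.
No residual In→Eg path; max flow = 7.
Certifying cut of size 7: {In→Core, In→D, In→E, In→Eg, In→F, In→R1, In→R2}.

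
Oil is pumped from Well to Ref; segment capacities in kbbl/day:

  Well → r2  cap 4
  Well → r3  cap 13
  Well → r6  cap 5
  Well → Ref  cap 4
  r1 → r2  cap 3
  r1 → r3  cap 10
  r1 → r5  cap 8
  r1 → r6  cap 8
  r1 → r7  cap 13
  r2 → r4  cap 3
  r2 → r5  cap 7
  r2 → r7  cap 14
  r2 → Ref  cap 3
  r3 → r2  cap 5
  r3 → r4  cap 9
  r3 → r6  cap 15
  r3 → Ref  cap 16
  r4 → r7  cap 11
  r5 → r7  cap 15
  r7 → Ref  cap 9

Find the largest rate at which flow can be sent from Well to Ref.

Augment Well→Ref: bottleneck 4, flow now 4.
Augment Well→r2→Ref: bottleneck 3, flow now 7.
Augment Well→r3→Ref: bottleneck 13, flow now 20.
Augment Well→r2→r7→Ref: bottleneck 1, flow now 21.
No augmenting path remains; maximum flow = 21.
In the residual graph, reachable from Well: {Well, r6}.
Min-cut edges: Well→r2 (4), Well→r3 (13), Well→Ref (4); capacity 4 + 13 + 4 = 21.
This cut is saturated, so no flow can exceed 21.

21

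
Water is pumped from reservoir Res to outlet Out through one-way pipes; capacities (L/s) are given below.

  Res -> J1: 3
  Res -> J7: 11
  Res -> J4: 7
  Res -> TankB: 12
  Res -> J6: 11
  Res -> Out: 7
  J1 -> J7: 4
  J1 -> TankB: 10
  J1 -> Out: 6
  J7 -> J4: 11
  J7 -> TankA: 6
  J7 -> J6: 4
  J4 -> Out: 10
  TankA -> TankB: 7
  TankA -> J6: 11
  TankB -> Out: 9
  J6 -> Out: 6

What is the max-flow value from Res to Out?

35

Augment Res→Out: bottleneck 7, flow now 7.
Augment Res→J1→Out: bottleneck 3, flow now 10.
Augment Res→J4→Out: bottleneck 7, flow now 17.
Augment Res→TankB→Out: bottleneck 9, flow now 26.
Augment Res→J6→Out: bottleneck 6, flow now 32.
Augment Res→J7→J4→Out: bottleneck 3, flow now 35.
No augmenting path remains; maximum flow = 35.
In the residual graph, reachable from Res: {Res, J7, J4, TankA, TankB, J6}.
Min-cut edges: Res→J1 (3), Res→Out (7), J4→Out (10), TankB→Out (9), J6→Out (6); capacity 3 + 7 + 10 + 9 + 6 = 35.
This cut is saturated, so no flow can exceed 35.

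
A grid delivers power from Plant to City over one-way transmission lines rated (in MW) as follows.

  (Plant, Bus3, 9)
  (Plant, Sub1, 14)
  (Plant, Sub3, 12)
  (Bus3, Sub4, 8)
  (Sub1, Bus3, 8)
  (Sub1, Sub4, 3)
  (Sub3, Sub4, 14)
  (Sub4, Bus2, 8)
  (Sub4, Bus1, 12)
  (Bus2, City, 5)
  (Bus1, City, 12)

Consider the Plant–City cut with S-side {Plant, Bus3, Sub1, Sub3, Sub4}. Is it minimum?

No — its capacity is 20, but the minimum cut has capacity 17.

Given cut capacity: 8 + 12 = 20.
Augment Plant→Bus3→Sub4→Bus2→City: bottleneck 5, flow now 5.
Augment Plant→Bus3→Sub4→Bus1→City: bottleneck 3, flow now 8.
Augment Plant→Sub1→Sub4→Bus1→City: bottleneck 3, flow now 11.
Augment Plant→Sub3→Sub4→Bus1→City: bottleneck 6, flow now 17.
No augmenting path remains; maximum flow = 17.
In the residual graph, reachable from Plant: {Plant, Bus3, Sub1, Sub3, Sub4, Bus2}.
Min-cut edges: Sub4→Bus1 (12), Bus2→City (5); capacity 12 + 5 = 17.
Cut capacity 20 exceeds the max flow 17, so it is not minimum.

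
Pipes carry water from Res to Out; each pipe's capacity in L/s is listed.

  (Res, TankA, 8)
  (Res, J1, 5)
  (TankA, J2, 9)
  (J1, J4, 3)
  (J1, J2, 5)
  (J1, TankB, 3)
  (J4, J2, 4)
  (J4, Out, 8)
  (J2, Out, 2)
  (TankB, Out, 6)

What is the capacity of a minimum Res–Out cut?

Augment Res→TankA→J2→Out: bottleneck 2, flow now 2.
Augment Res→J1→J4→Out: bottleneck 3, flow now 5.
Augment Res→J1→TankB→Out: bottleneck 2, flow now 7.
No augmenting path remains; maximum flow = 7.
By max-flow min-cut, the minimum cut capacity equals the max flow.
In the residual graph, reachable from Res: {Res, TankA, J2}.
Min-cut edges: Res→J1 (5), J2→Out (2); capacity 5 + 2 = 7.

7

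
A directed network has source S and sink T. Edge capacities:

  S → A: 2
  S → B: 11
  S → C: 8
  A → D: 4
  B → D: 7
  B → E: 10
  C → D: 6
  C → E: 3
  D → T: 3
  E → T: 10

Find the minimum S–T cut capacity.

Augment S→A→D→T: bottleneck 2, flow now 2.
Augment S→B→D→T: bottleneck 1, flow now 3.
Augment S→B→E→T: bottleneck 10, flow now 13.
No augmenting path remains; maximum flow = 13.
By max-flow min-cut, the minimum cut capacity equals the max flow.
In the residual graph, reachable from S: {S, A, B, C, D, E}.
Min-cut edges: D→T (3), E→T (10); capacity 3 + 10 = 13.

13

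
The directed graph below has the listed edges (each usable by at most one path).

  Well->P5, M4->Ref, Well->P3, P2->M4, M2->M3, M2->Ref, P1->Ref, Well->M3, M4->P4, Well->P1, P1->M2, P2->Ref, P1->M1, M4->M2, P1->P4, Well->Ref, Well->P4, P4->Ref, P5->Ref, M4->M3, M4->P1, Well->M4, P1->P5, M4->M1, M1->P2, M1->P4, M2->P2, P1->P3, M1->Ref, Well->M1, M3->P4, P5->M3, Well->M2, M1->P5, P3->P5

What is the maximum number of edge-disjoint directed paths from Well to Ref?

7

Assign every edge capacity 1; by Menger, the answer equals the max flow.
Path Well→Ref (+1); total 1.
Path Well→M4→Ref (+1); total 2.
Path Well→P1→Ref (+1); total 3.
Path Well→M1→Ref (+1); total 4.
Path Well→M2→Ref (+1); total 5.
Path Well→P4→Ref (+1); total 6.
Path Well→P5→Ref (+1); total 7.
No residual Well→Ref path; max flow = 7.
Certifying cut of size 7: {P4→Ref, P5→Ref, Well→M1, Well→M2, Well→M4, Well→P1, Well→Ref}.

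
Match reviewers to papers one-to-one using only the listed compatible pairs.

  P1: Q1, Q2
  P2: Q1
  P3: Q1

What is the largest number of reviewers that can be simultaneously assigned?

2

Unit-capacity flow: source→left, listed edges, right→sink; max matching = max flow.
Augmenting path P1→Q1 (+1); matched 1.
Augmenting path P2→Q1→P1→Q2 (+1); matched 2.
No augmenting path remains; maximum matching = 2.
König certificate: {P1, Q1} is a vertex cover of size 2 (every listed pair touches it), so no matching can be larger.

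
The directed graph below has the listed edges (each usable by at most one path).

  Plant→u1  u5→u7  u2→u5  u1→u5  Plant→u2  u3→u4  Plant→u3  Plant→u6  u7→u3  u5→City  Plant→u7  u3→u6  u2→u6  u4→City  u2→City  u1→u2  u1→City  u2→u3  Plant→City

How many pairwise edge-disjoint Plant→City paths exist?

4

Assign every edge capacity 1; by Menger, the answer equals the max flow.
Path Plant→City (+1); total 1.
Path Plant→u1→City (+1); total 2.
Path Plant→u2→City (+1); total 3.
Path Plant→u3→u4→City (+1); total 4.
No residual Plant→City path; max flow = 4.
Certifying cut of size 4: {Plant→City, Plant→u1, Plant→u2, u3→u4}.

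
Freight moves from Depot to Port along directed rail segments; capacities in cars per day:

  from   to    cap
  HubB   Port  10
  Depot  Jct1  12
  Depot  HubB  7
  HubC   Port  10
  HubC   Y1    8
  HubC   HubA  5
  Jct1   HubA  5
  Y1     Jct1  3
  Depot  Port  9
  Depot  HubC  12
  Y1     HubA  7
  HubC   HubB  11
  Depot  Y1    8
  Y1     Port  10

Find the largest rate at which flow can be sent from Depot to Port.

Augment Depot→Port: bottleneck 9, flow now 9.
Augment Depot→HubC→Port: bottleneck 10, flow now 19.
Augment Depot→HubB→Port: bottleneck 7, flow now 26.
Augment Depot→Y1→Port: bottleneck 8, flow now 34.
Augment Depot→HubC→HubB→Port: bottleneck 2, flow now 36.
No augmenting path remains; maximum flow = 36.
In the residual graph, reachable from Depot: {Depot, Jct1, HubA}.
Min-cut edges: Depot→HubC (12), Depot→HubB (7), Depot→Y1 (8), Depot→Port (9); capacity 12 + 7 + 8 + 9 = 36.
This cut is saturated, so no flow can exceed 36.

36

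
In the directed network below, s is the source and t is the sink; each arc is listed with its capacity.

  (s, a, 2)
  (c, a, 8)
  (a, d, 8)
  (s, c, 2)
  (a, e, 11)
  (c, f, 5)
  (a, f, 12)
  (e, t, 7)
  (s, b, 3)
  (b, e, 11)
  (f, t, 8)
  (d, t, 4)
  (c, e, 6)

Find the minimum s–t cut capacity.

7

Augment s→a→d→t: bottleneck 2, flow now 2.
Augment s→b→e→t: bottleneck 3, flow now 5.
Augment s→c→e→t: bottleneck 2, flow now 7.
No augmenting path remains; maximum flow = 7.
By max-flow min-cut, the minimum cut capacity equals the max flow.
In the residual graph, reachable from s: {s}.
Min-cut edges: s→a (2), s→b (3), s→c (2); capacity 2 + 3 + 2 = 7.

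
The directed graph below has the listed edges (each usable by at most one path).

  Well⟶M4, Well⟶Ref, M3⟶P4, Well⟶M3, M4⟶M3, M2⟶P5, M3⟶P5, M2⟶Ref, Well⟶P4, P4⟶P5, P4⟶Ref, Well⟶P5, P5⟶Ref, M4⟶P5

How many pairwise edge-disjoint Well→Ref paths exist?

Assign every edge capacity 1; by Menger, the answer equals the max flow.
Path Well→Ref (+1); total 1.
Path Well→P4→Ref (+1); total 2.
Path Well→P5→Ref (+1); total 3.
No residual Well→Ref path; max flow = 3.
Certifying cut of size 3: {P4→Ref, P5→Ref, Well→Ref}.

3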